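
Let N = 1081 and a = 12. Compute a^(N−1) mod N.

12^1 ≡ 12 (mod 1081)
12^2 ≡ 12^2 = 144 ≡ 144 (mod 1081)
12^4 ≡ 144^2 = 20736 ≡ 197 (mod 1081)
12^8 ≡ 197^2 = 38809 ≡ 974 (mod 1081)
12^16 ≡ 974^2 = 948676 ≡ 639 (mod 1081)
12^32 ≡ 639^2 = 408321 ≡ 784 (mod 1081)
12^64 ≡ 784^2 = 614656 ≡ 648 (mod 1081)
12^128 ≡ 648^2 = 419904 ≡ 476 (mod 1081)
12^256 ≡ 476^2 = 226576 ≡ 647 (mod 1081)
12^512 ≡ 647^2 = 418609 ≡ 262 (mod 1081)
12^1024 ≡ 262^2 = 68644 ≡ 541 (mod 1081)
1080 = 1024 + 32 + 16 + 8 in binary powers of 2.
So 12^1080 ≡ 541 · 784 · 639 · 974 ≡ 98 (mod 1081).
Since 98 ≠ 1, base 12 is a Fermat witness: 1081 is composite.

98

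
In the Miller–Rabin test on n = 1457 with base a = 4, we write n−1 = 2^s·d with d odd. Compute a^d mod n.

1457 − 1 = 1456 = 2^4 · 91, so d = 91.
4^1 ≡ 4 (mod 1457)
4^2 ≡ 4^2 = 16 ≡ 16 (mod 1457)
4^4 ≡ 16^2 = 256 ≡ 256 (mod 1457)
4^8 ≡ 256^2 = 65536 ≡ 1428 (mod 1457)
4^16 ≡ 1428^2 = 2039184 ≡ 841 (mod 1457)
4^32 ≡ 841^2 = 707281 ≡ 636 (mod 1457)
4^64 ≡ 636^2 = 404496 ≡ 907 (mod 1457)
91 = 64 + 16 + 8 + 2 + 1 in binary powers of 2.
So 4^91 ≡ 907 · 841 · 1428 · 16 · 4 ≡ 717 (mod 1457).
Squaring chain: 717 → 1225 → 1372 → 1397; never reaches −1, so base 4 is a Miller–Rabin witness that 1457 is composite.

717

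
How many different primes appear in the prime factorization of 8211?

8211 = 3 · 2737
2737 = 7 · 391
391 = 17 · 23
8211 = 3 · 7 · 17 · 23, which has 4 distinct prime factors.

4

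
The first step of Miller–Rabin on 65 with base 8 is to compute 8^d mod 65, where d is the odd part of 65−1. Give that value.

65 − 1 = 64 = 2^6 · 1, so d = 1.
8^1 ≡ 8 (mod 65)
1 = 1 in binary powers of 2.
So 8^1 ≡ 8 ≡ 8 (mod 65).
Squaring chain: 8 → 64 → 1 → 1 → 1 → 1; reaches −1, so base 8 does not prove 65 composite.

8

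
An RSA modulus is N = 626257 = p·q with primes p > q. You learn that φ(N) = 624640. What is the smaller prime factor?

641

φ(n) = (p−1)(q−1) = n − (p+q) + 1, so p + q = 626257 − 624640 + 1 = 1618.
p and q are the roots of t² − 1618t + 626257 = 0.
Discriminant: 1618² − 4·626257 = 2617924 − 2505028 = 112896; √112896 = 336.
q = (1618 − 336)/2 = 641, p = (1618 + 336)/2 = 977.
Check: 641 · 977 = 626257.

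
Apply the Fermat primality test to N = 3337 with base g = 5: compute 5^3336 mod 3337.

5^1 ≡ 5 (mod 3337)
5^2 ≡ 5^2 = 25 ≡ 25 (mod 3337)
5^4 ≡ 25^2 = 625 ≡ 625 (mod 3337)
5^8 ≡ 625^2 = 390625 ≡ 196 (mod 3337)
5^16 ≡ 196^2 = 38416 ≡ 1709 (mod 3337)
5^32 ≡ 1709^2 = 2920681 ≡ 806 (mod 3337)
5^64 ≡ 806^2 = 649636 ≡ 2258 (mod 3337)
5^128 ≡ 2258^2 = 5098564 ≡ 2965 (mod 3337)
5^256 ≡ 2965^2 = 8791225 ≡ 1567 (mod 3337)
5^512 ≡ 1567^2 = 2455489 ≡ 2794 (mod 3337)
5^1024 ≡ 2794^2 = 7806436 ≡ 1193 (mod 3337)
5^2048 ≡ 1193^2 = 1423249 ≡ 1687 (mod 3337)
3336 = 2048 + 1024 + 256 + 8 in binary powers of 2.
So 5^3336 ≡ 1687 · 1193 · 1567 · 196 ≡ 1922 (mod 3337).
Since 1922 ≠ 1, base 5 is a Fermat witness: 3337 is composite.

1922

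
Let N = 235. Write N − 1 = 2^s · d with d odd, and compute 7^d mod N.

2

235 − 1 = 234 = 2^1 · 117, so d = 117.
7^1 ≡ 7 (mod 235)
7^2 ≡ 7^2 = 49 ≡ 49 (mod 235)
7^4 ≡ 49^2 = 2401 ≡ 51 (mod 235)
7^8 ≡ 51^2 = 2601 ≡ 16 (mod 235)
7^16 ≡ 16^2 = 256 ≡ 21 (mod 235)
7^32 ≡ 21^2 = 441 ≡ 206 (mod 235)
7^64 ≡ 206^2 = 42436 ≡ 136 (mod 235)
117 = 64 + 32 + 16 + 4 + 1 in binary powers of 2.
So 7^117 ≡ 136 · 206 · 21 · 51 · 7 ≡ 2 (mod 235).
Squaring chain: 2; never reaches −1, so base 7 is a Miller–Rabin witness that 235 is composite.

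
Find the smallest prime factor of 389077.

13

389077 is odd.
Digit sum 34, not divisible by 3.
Ends in 7: not divisible by 5.
7: 389077 = 7·55582 + 3
11: 389077 = 11·35370 + 7
13: 389077 = 13·29929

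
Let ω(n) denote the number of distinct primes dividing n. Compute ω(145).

2

145 = 5 · 29
145 = 5 · 29, which has 2 distinct prime factors.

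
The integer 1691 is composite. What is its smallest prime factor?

1691 is odd.
Digit sum 17, not divisible by 3.
Ends in 1: not divisible by 5.
7: 1691 = 7·241 + 4
11: 1691 = 11·153 + 8
13: 1691 = 13·130 + 1
17: 1691 = 17·99 + 8
19: 1691 = 19·89

19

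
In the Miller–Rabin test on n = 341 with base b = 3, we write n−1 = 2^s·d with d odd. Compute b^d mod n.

254

341 − 1 = 340 = 2^2 · 85, so d = 85.
3^1 ≡ 3 (mod 341)
3^2 ≡ 3^2 = 9 ≡ 9 (mod 341)
3^4 ≡ 9^2 = 81 ≡ 81 (mod 341)
3^8 ≡ 81^2 = 6561 ≡ 82 (mod 341)
3^16 ≡ 82^2 = 6724 ≡ 245 (mod 341)
3^32 ≡ 245^2 = 60025 ≡ 9 (mod 341)
3^64 ≡ 9^2 = 81 ≡ 81 (mod 341)
85 = 64 + 16 + 4 + 1 in binary powers of 2.
So 3^85 ≡ 81 · 245 · 81 · 3 ≡ 254 (mod 341).
Squaring chain: 254 → 67; never reaches −1, so base 3 is a Miller–Rabin witness that 341 is composite.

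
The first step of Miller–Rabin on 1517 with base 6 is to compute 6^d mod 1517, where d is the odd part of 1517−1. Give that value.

1517 − 1 = 1516 = 2^2 · 379, so d = 379.
6^1 ≡ 6 (mod 1517)
6^2 ≡ 6^2 = 36 ≡ 36 (mod 1517)
6^4 ≡ 36^2 = 1296 ≡ 1296 (mod 1517)
6^8 ≡ 1296^2 = 1679616 ≡ 297 (mod 1517)
6^16 ≡ 297^2 = 88209 ≡ 223 (mod 1517)
6^32 ≡ 223^2 = 49729 ≡ 1185 (mod 1517)
6^64 ≡ 1185^2 = 1404225 ≡ 1000 (mod 1517)
6^128 ≡ 1000^2 = 1000000 ≡ 297 (mod 1517)
6^256 ≡ 297^2 = 88209 ≡ 223 (mod 1517)
379 = 256 + 64 + 32 + 16 + 8 + 2 + 1 in binary powers of 2.
So 6^379 ≡ 223 · 1000 · 1185 · 223 · 297 · 36 · 6 ≡ 1141 (mod 1517).
Squaring chain: 1141 → 295; never reaches −1, so base 6 is a Miller–Rabin witness that 1517 is composite.

1141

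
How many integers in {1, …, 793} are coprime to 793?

Factor: 793 = 13 · 61.
φ(793) = (13−1) · (61−1) = 12 · 60 = 720.

720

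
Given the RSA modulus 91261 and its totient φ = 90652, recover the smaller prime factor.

263

φ(n) = (p−1)(q−1) = n − (p+q) + 1, so p + q = 91261 − 90652 + 1 = 610.
p and q are the roots of t² − 610t + 91261 = 0.
Discriminant: 610² − 4·91261 = 372100 − 365044 = 7056; √7056 = 84.
q = (610 − 84)/2 = 263, p = (610 + 84)/2 = 347.
Check: 263 · 347 = 91261.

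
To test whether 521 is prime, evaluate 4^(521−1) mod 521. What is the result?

1

4^1 ≡ 4 (mod 521)
4^2 ≡ 4^2 = 16 ≡ 16 (mod 521)
4^4 ≡ 16^2 = 256 ≡ 256 (mod 521)
4^8 ≡ 256^2 = 65536 ≡ 411 (mod 521)
4^16 ≡ 411^2 = 168921 ≡ 117 (mod 521)
4^32 ≡ 117^2 = 13689 ≡ 143 (mod 521)
4^64 ≡ 143^2 = 20449 ≡ 130 (mod 521)
4^128 ≡ 130^2 = 16900 ≡ 228 (mod 521)
4^256 ≡ 228^2 = 51984 ≡ 405 (mod 521)
4^512 ≡ 405^2 = 164025 ≡ 431 (mod 521)
520 = 512 + 8 in binary powers of 2.
So 4^520 ≡ 431 · 411 ≡ 1 (mod 521).
Since the result is 1, base 4 gives no evidence that 521 is composite.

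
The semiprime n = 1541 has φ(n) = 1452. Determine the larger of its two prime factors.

φ(n) = (p−1)(q−1) = n − (p+q) + 1, so p + q = 1541 − 1452 + 1 = 90.
p and q are the roots of t² − 90t + 1541 = 0.
Discriminant: 90² − 4·1541 = 8100 − 6164 = 1936; √1936 = 44.
q = (90 − 44)/2 = 23, p = (90 + 44)/2 = 67.
Check: 23 · 67 = 1541.

67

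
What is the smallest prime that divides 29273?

73

29273 is odd.
Digit sum 23, not divisible by 3.
Ends in 3: not divisible by 5.
7: 29273 = 7·4181 + 6
11: 29273 = 11·2661 + 2
13: 29273 = 13·2251 + 10
17: 29273 = 17·1721 + 16
19: 29273 = 19·1540 + 13
23: 29273 = 23·1272 + 17
29: 29273 = 29·1009 + 12
31: 29273 = 31·944 + 9
37: 29273 = 37·791 + 6
41: 29273 = 41·713 + 40
43: 29273 = 43·680 + 33
47: 29273 = 47·622 + 39
53: 29273 = 53·552 + 17
59: 29273 = 59·496 + 9
61: 29273 = 61·479 + 54
67: 29273 = 67·436 + 61
71: 29273 = 71·412 + 21
73: 29273 = 73·401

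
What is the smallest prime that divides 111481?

23

111481 is odd.
Digit sum 16, not divisible by 3.
Ends in 1: not divisible by 5.
7: 111481 = 7·15925 + 6
11: 111481 = 11·10134 + 7
13: 111481 = 13·8575 + 6
17: 111481 = 17·6557 + 12
19: 111481 = 19·5867 + 8
23: 111481 = 23·4847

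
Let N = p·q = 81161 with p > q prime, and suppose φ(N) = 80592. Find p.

φ(n) = (p−1)(q−1) = n − (p+q) + 1, so p + q = 81161 − 80592 + 1 = 570.
p and q are the roots of t² − 570t + 81161 = 0.
Discriminant: 570² − 4·81161 = 324900 − 324644 = 256; √256 = 16.
q = (570 − 16)/2 = 277, p = (570 + 16)/2 = 293.
Check: 277 · 293 = 81161.

293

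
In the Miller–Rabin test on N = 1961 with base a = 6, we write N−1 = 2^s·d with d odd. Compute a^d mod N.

820

1961 − 1 = 1960 = 2^3 · 245, so d = 245.
6^1 ≡ 6 (mod 1961)
6^2 ≡ 6^2 = 36 ≡ 36 (mod 1961)
6^4 ≡ 36^2 = 1296 ≡ 1296 (mod 1961)
6^8 ≡ 1296^2 = 1679616 ≡ 1000 (mod 1961)
6^16 ≡ 1000^2 = 1000000 ≡ 1851 (mod 1961)
6^32 ≡ 1851^2 = 3426201 ≡ 334 (mod 1961)
6^64 ≡ 334^2 = 111556 ≡ 1740 (mod 1961)
6^128 ≡ 1740^2 = 3027600 ≡ 1777 (mod 1961)
245 = 128 + 64 + 32 + 16 + 4 + 1 in binary powers of 2.
So 6^245 ≡ 1777 · 1740 · 334 · 1851 · 1296 · 6 ≡ 820 (mod 1961).
Squaring chain: 820 → 1738 → 704; never reaches −1, so base 6 is a Miller–Rabin witness that 1961 is composite.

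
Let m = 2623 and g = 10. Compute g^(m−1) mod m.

735

10^1 ≡ 10 (mod 2623)
10^2 ≡ 10^2 = 100 ≡ 100 (mod 2623)
10^4 ≡ 100^2 = 10000 ≡ 2131 (mod 2623)
10^8 ≡ 2131^2 = 4541161 ≡ 748 (mod 2623)
10^16 ≡ 748^2 = 559504 ≡ 805 (mod 2623)
10^32 ≡ 805^2 = 648025 ≡ 144 (mod 2623)
10^64 ≡ 144^2 = 20736 ≡ 2375 (mod 2623)
10^128 ≡ 2375^2 = 5640625 ≡ 1175 (mod 2623)
10^256 ≡ 1175^2 = 1380625 ≡ 927 (mod 2623)
10^512 ≡ 927^2 = 859329 ≡ 1608 (mod 2623)
10^1024 ≡ 1608^2 = 2585664 ≡ 2009 (mod 2623)
10^2048 ≡ 2009^2 = 4036081 ≡ 1907 (mod 2623)
2622 = 2048 + 512 + 32 + 16 + 8 + 4 + 2 in binary powers of 2.
So 10^2622 ≡ 1907 · 1608 · 144 · 805 · 748 · 2131 · 100 ≡ 735 (mod 2623).
Since 735 ≠ 1, base 10 is a Fermat witness: 2623 is composite.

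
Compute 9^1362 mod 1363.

9^1 ≡ 9 (mod 1363)
9^2 ≡ 9^2 = 81 ≡ 81 (mod 1363)
9^4 ≡ 81^2 = 6561 ≡ 1109 (mod 1363)
9^8 ≡ 1109^2 = 1229881 ≡ 455 (mod 1363)
9^16 ≡ 455^2 = 207025 ≡ 1212 (mod 1363)
9^32 ≡ 1212^2 = 1468944 ≡ 993 (mod 1363)
9^64 ≡ 993^2 = 986049 ≡ 600 (mod 1363)
9^128 ≡ 600^2 = 360000 ≡ 168 (mod 1363)
9^256 ≡ 168^2 = 28224 ≡ 964 (mod 1363)
9^512 ≡ 964^2 = 929296 ≡ 1093 (mod 1363)
9^1024 ≡ 1093^2 = 1194649 ≡ 661 (mod 1363)
1362 = 1024 + 256 + 64 + 16 + 2 in binary powers of 2.
So 9^1362 ≡ 661 · 964 · 600 · 1212 · 81 ≡ 1051 (mod 1363).
Since 1051 ≠ 1, base 9 is a Fermat witness: 1363 is composite.

1051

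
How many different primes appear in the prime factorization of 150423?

150423 = 3 · 50141
50141 = 7 · 7163
7163 = 13 · 551
551 = 19 · 29
150423 = 3 · 7 · 13 · 19 · 29, which has 5 distinct prime factors.

5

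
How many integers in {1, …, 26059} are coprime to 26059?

22440

Factor: 26059 = 11 · 23 · 103.
φ(26059) = (11−1) · (23−1) · (103−1) = 10 · 22 · 102 = 22440.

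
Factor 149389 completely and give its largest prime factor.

79

149389 = 31 · 4819
4819 = 61 · 79
79 is prime.
So 149389 = 31 · 61 · 79; the largest prime factor is 79.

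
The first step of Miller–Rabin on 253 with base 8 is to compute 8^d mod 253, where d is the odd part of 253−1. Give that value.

253 − 1 = 252 = 2^2 · 63, so d = 63.
8^1 ≡ 8 (mod 253)
8^2 ≡ 8^2 = 64 ≡ 64 (mod 253)
8^4 ≡ 64^2 = 4096 ≡ 48 (mod 253)
8^8 ≡ 48^2 = 2304 ≡ 27 (mod 253)
8^16 ≡ 27^2 = 729 ≡ 223 (mod 253)
8^32 ≡ 223^2 = 49729 ≡ 141 (mod 253)
63 = 32 + 16 + 8 + 4 + 2 + 1 in binary powers of 2.
So 8^63 ≡ 141 · 223 · 27 · 48 · 64 · 8 ≡ 50 (mod 253).
Squaring chain: 50 → 223; never reaches −1, so base 8 is a Miller–Rabin witness that 253 is composite.

50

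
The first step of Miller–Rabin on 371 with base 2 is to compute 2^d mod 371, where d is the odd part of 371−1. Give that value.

151

371 − 1 = 370 = 2^1 · 185, so d = 185.
2^1 ≡ 2 (mod 371)
2^2 ≡ 2^2 = 4 ≡ 4 (mod 371)
2^4 ≡ 4^2 = 16 ≡ 16 (mod 371)
2^8 ≡ 16^2 = 256 ≡ 256 (mod 371)
2^16 ≡ 256^2 = 65536 ≡ 240 (mod 371)
2^32 ≡ 240^2 = 57600 ≡ 95 (mod 371)
2^64 ≡ 95^2 = 9025 ≡ 121 (mod 371)
2^128 ≡ 121^2 = 14641 ≡ 172 (mod 371)
185 = 128 + 32 + 16 + 8 + 1 in binary powers of 2.
So 2^185 ≡ 172 · 95 · 240 · 256 · 2 ≡ 151 (mod 371).
Squaring chain: 151; never reaches −1, so base 2 is a Miller–Rabin witness that 371 is composite.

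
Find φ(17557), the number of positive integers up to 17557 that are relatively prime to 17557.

Factor: 17557 = 97 · 181.
φ(17557) = (97−1) · (181−1) = 96 · 180 = 17280.

17280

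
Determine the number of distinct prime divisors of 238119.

238119 = 3 · 79373
79373 = 7 · 11339
11339 = 17 · 667
667 = 23 · 29
238119 = 3 · 7 · 17 · 23 · 29, which has 5 distinct prime factors.

5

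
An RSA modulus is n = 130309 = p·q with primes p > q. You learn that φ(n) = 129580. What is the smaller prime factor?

311

φ(n) = (p−1)(q−1) = n − (p+q) + 1, so p + q = 130309 − 129580 + 1 = 730.
p and q are the roots of t² − 730t + 130309 = 0.
Discriminant: 730² − 4·130309 = 532900 − 521236 = 11664; √11664 = 108.
q = (730 − 108)/2 = 311, p = (730 + 108)/2 = 419.
Check: 311 · 419 = 130309.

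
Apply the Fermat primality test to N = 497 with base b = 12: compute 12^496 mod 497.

12^1 ≡ 12 (mod 497)
12^2 ≡ 12^2 = 144 ≡ 144 (mod 497)
12^4 ≡ 144^2 = 20736 ≡ 359 (mod 497)
12^8 ≡ 359^2 = 128881 ≡ 158 (mod 497)
12^16 ≡ 158^2 = 24964 ≡ 114 (mod 497)
12^32 ≡ 114^2 = 12996 ≡ 74 (mod 497)
12^64 ≡ 74^2 = 5476 ≡ 9 (mod 497)
12^128 ≡ 9^2 = 81 ≡ 81 (mod 497)
12^256 ≡ 81^2 = 6561 ≡ 100 (mod 497)
496 = 256 + 128 + 64 + 32 + 16 in binary powers of 2.
So 12^496 ≡ 100 · 81 · 9 · 74 · 114 ≡ 79 (mod 497).
Since 79 ≠ 1, base 12 is a Fermat witness: 497 is composite.

79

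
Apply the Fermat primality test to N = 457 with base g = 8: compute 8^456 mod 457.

1

8^1 ≡ 8 (mod 457)
8^2 ≡ 8^2 = 64 ≡ 64 (mod 457)
8^4 ≡ 64^2 = 4096 ≡ 440 (mod 457)
8^8 ≡ 440^2 = 193600 ≡ 289 (mod 457)
8^16 ≡ 289^2 = 83521 ≡ 347 (mod 457)
8^32 ≡ 347^2 = 120409 ≡ 218 (mod 457)
8^64 ≡ 218^2 = 47524 ≡ 453 (mod 457)
8^128 ≡ 453^2 = 205209 ≡ 16 (mod 457)
8^256 ≡ 16^2 = 256 ≡ 256 (mod 457)
456 = 256 + 128 + 64 + 8 in binary powers of 2.
So 8^456 ≡ 256 · 16 · 453 · 289 ≡ 1 (mod 457).
Since the result is 1, base 8 gives no evidence that 457 is composite.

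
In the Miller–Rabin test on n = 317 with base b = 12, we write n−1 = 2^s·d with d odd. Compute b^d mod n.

114

317 − 1 = 316 = 2^2 · 79, so d = 79.
12^1 ≡ 12 (mod 317)
12^2 ≡ 12^2 = 144 ≡ 144 (mod 317)
12^4 ≡ 144^2 = 20736 ≡ 131 (mod 317)
12^8 ≡ 131^2 = 17161 ≡ 43 (mod 317)
12^16 ≡ 43^2 = 1849 ≡ 264 (mod 317)
12^32 ≡ 264^2 = 69696 ≡ 273 (mod 317)
12^64 ≡ 273^2 = 74529 ≡ 34 (mod 317)
79 = 64 + 8 + 4 + 2 + 1 in binary powers of 2.
So 12^79 ≡ 34 · 43 · 131 · 144 · 12 ≡ 114 (mod 317).
Squaring chain: 114 → 316; reaches −1, so base 12 does not prove 317 composite.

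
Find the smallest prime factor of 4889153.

59

4889153 is odd.
Digit sum 38, not divisible by 3.
Ends in 3: not divisible by 5.
7: 4889153 = 7·698450 + 3
11: 4889153 = 11·444468 + 5
13: 4889153 = 13·376088 + 9
17: 4889153 = 17·287597 + 4
19: 4889153 = 19·257323 + 16
23: 4889153 = 23·212571 + 20
29: 4889153 = 29·168591 + 14
31: 4889153 = 31·157714 + 19
37: 4889153 = 37·132139 + 10
41: 4889153 = 41·119247 + 26
43: 4889153 = 43·113701 + 10
47: 4889153 = 47·104024 + 25
53: 4889153 = 53·92248 + 9
59: 4889153 = 59·82867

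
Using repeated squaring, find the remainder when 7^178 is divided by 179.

1

7^1 ≡ 7 (mod 179)
7^2 ≡ 7^2 = 49 ≡ 49 (mod 179)
7^4 ≡ 49^2 = 2401 ≡ 74 (mod 179)
7^8 ≡ 74^2 = 5476 ≡ 106 (mod 179)
7^16 ≡ 106^2 = 11236 ≡ 138 (mod 179)
7^32 ≡ 138^2 = 19044 ≡ 70 (mod 179)
7^64 ≡ 70^2 = 4900 ≡ 67 (mod 179)
7^128 ≡ 67^2 = 4489 ≡ 14 (mod 179)
178 = 128 + 32 + 16 + 2 in binary powers of 2.
So 7^178 ≡ 14 · 70 · 138 · 49 ≡ 1 (mod 179).
Since the result is 1, base 7 gives no evidence that 179 is composite.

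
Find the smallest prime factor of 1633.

23

1633 is odd.
Digit sum 13, not divisible by 3.
Ends in 3: not divisible by 5.
7: 1633 = 7·233 + 2
11: 1633 = 11·148 + 5
13: 1633 = 13·125 + 8
17: 1633 = 17·96 + 1
19: 1633 = 19·85 + 18
23: 1633 = 23·71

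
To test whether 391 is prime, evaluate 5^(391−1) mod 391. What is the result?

325

5^1 ≡ 5 (mod 391)
5^2 ≡ 5^2 = 25 ≡ 25 (mod 391)
5^4 ≡ 25^2 = 625 ≡ 234 (mod 391)
5^8 ≡ 234^2 = 54756 ≡ 16 (mod 391)
5^16 ≡ 16^2 = 256 ≡ 256 (mod 391)
5^32 ≡ 256^2 = 65536 ≡ 239 (mod 391)
5^64 ≡ 239^2 = 57121 ≡ 35 (mod 391)
5^128 ≡ 35^2 = 1225 ≡ 52 (mod 391)
5^256 ≡ 52^2 = 2704 ≡ 358 (mod 391)
390 = 256 + 128 + 4 + 2 in binary powers of 2.
So 5^390 ≡ 358 · 52 · 234 · 25 ≡ 325 (mod 391).
Since 325 ≠ 1, base 5 is a Fermat witness: 391 is composite.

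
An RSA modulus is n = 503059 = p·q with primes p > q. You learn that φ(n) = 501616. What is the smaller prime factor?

φ(n) = (p−1)(q−1) = n − (p+q) + 1, so p + q = 503059 − 501616 + 1 = 1444.
p and q are the roots of t² − 1444t + 503059 = 0.
Discriminant: 1444² − 4·503059 = 2085136 − 2012236 = 72900; √72900 = 270.
q = (1444 − 270)/2 = 587, p = (1444 + 270)/2 = 857.
Check: 587 · 857 = 503059.

587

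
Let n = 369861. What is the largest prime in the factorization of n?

369861 = 3 · 123287
123287 = 31 · 3977
3977 = 41 · 97
97 is prime.
So 369861 = 3 · 31 · 41 · 97; the largest prime factor is 97.

97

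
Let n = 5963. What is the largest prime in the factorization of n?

89

5963 = 67 · 89
89 is prime.
So 5963 = 67 · 89; the largest prime factor is 89.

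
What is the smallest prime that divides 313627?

31

313627 is odd.
Digit sum 22, not divisible by 3.
Ends in 7: not divisible by 5.
7: 313627 = 7·44803 + 6
11: 313627 = 11·28511 + 6
13: 313627 = 13·24125 + 2
17: 313627 = 17·18448 + 11
19: 313627 = 19·16506 + 13
23: 313627 = 23·13635 + 22
29: 313627 = 29·10814 + 21
31: 313627 = 31·10117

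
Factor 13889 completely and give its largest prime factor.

43

13889 = 17 · 817
817 = 19 · 43
43 is prime.
So 13889 = 17 · 19 · 43; the largest prime factor is 43.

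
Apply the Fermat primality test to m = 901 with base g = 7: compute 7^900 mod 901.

293

7^1 ≡ 7 (mod 901)
7^2 ≡ 7^2 = 49 ≡ 49 (mod 901)
7^4 ≡ 49^2 = 2401 ≡ 599 (mod 901)
7^8 ≡ 599^2 = 358801 ≡ 203 (mod 901)
7^16 ≡ 203^2 = 41209 ≡ 664 (mod 901)
7^32 ≡ 664^2 = 440896 ≡ 307 (mod 901)
7^64 ≡ 307^2 = 94249 ≡ 545 (mod 901)
7^128 ≡ 545^2 = 297025 ≡ 596 (mod 901)
7^256 ≡ 596^2 = 355216 ≡ 222 (mod 901)
7^512 ≡ 222^2 = 49284 ≡ 630 (mod 901)
900 = 512 + 256 + 128 + 4 in binary powers of 2.
So 7^900 ≡ 630 · 222 · 596 · 599 ≡ 293 (mod 901).
Since 293 ≠ 1, base 7 is a Fermat witness: 901 is composite.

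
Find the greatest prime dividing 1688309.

79

1688309 = 7 · 241187
241187 = 43 · 5609
5609 = 71 · 79
79 is prime.
So 1688309 = 7 · 43 · 71 · 79; the largest prime factor is 79.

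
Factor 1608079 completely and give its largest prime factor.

1608079 = 11 · 146189
146189 = 29 · 5041
5041 = 71 · 71
71 = 71 · 1
So 1608079 = 11 · 29 · 71^2; the largest prime factor is 71.

71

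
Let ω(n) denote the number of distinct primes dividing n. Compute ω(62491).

4

62491 = 11 · 5681
5681 = 13 · 437
437 = 19 · 23
62491 = 11 · 13 · 19 · 23, which has 4 distinct prime factors.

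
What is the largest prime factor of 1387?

1387 = 19 · 73
73 is prime.
So 1387 = 19 · 73; the largest prime factor is 73.

73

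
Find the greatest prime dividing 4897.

83

4897 = 59 · 83
83 is prime.
So 4897 = 59 · 83; the largest prime factor is 83.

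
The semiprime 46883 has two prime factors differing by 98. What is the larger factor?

Since p = q + 98, we have 46883 = q(q + 98), so q² + 98q − 46883 = 0.
Discriminant: 98² + 4·46883 = 9604 + 187532 = 197136; √197136 = 444.
q = (−98 + 444)/2 = 173, and p = q + 98 = 271.
Check: 173 · 271 = 46883.

271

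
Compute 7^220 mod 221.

7^1 ≡ 7 (mod 221)
7^2 ≡ 7^2 = 49 ≡ 49 (mod 221)
7^4 ≡ 49^2 = 2401 ≡ 191 (mod 221)
7^8 ≡ 191^2 = 36481 ≡ 16 (mod 221)
7^16 ≡ 16^2 = 256 ≡ 35 (mod 221)
7^32 ≡ 35^2 = 1225 ≡ 120 (mod 221)
7^64 ≡ 120^2 = 14400 ≡ 35 (mod 221)
7^128 ≡ 35^2 = 1225 ≡ 120 (mod 221)
220 = 128 + 64 + 16 + 8 + 4 in binary powers of 2.
So 7^220 ≡ 120 · 35 · 35 · 16 · 191 ≡ 217 (mod 221).
Since 217 ≠ 1, base 7 is a Fermat witness: 221 is composite.

217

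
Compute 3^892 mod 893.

3^1 ≡ 3 (mod 893)
3^2 ≡ 3^2 = 9 ≡ 9 (mod 893)
3^4 ≡ 9^2 = 81 ≡ 81 (mod 893)
3^8 ≡ 81^2 = 6561 ≡ 310 (mod 893)
3^16 ≡ 310^2 = 96100 ≡ 549 (mod 893)
3^32 ≡ 549^2 = 301401 ≡ 460 (mod 893)
3^64 ≡ 460^2 = 211600 ≡ 852 (mod 893)
3^128 ≡ 852^2 = 725904 ≡ 788 (mod 893)
3^256 ≡ 788^2 = 620944 ≡ 309 (mod 893)
3^512 ≡ 309^2 = 95481 ≡ 823 (mod 893)
892 = 512 + 256 + 64 + 32 + 16 + 8 + 4 in binary powers of 2.
So 3^892 ≡ 823 · 309 · 852 · 460 · 549 · 310 · 81 ≡ 852 (mod 893).
Since 852 ≠ 1, base 3 is a Fermat witness: 893 is composite.

852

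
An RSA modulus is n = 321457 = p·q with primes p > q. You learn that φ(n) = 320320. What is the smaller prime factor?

521

φ(n) = (p−1)(q−1) = n − (p+q) + 1, so p + q = 321457 − 320320 + 1 = 1138.
p and q are the roots of t² − 1138t + 321457 = 0.
Discriminant: 1138² − 4·321457 = 1295044 − 1285828 = 9216; √9216 = 96.
q = (1138 − 96)/2 = 521, p = (1138 + 96)/2 = 617.
Check: 521 · 617 = 321457.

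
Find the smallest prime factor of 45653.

45653 is odd.
Digit sum 23, not divisible by 3.
Ends in 3: not divisible by 5.
7: 45653 = 7·6521 + 6
11: 45653 = 11·4150 + 3
13: 45653 = 13·3511 + 10
17: 45653 = 17·2685 + 8
19: 45653 = 19·2402 + 15
23: 45653 = 23·1984 + 21
29: 45653 = 29·1574 + 7
31: 45653 = 31·1472 + 21
37: 45653 = 37·1233 + 32
41: 45653 = 41·1113 + 20
43: 45653 = 43·1061 + 30
47: 45653 = 47·971 + 16
53: 45653 = 53·861 + 20
59: 45653 = 59·773 + 46
61: 45653 = 61·748 + 25
67: 45653 = 67·681 + 26
71: 45653 = 71·643

71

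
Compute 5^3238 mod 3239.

2770

5^1 ≡ 5 (mod 3239)
5^2 ≡ 5^2 = 25 ≡ 25 (mod 3239)
5^4 ≡ 25^2 = 625 ≡ 625 (mod 3239)
5^8 ≡ 625^2 = 390625 ≡ 1945 (mod 3239)
5^16 ≡ 1945^2 = 3783025 ≡ 3112 (mod 3239)
5^32 ≡ 3112^2 = 9684544 ≡ 3173 (mod 3239)
5^64 ≡ 3173^2 = 10067929 ≡ 1117 (mod 3239)
5^128 ≡ 1117^2 = 1247689 ≡ 674 (mod 3239)
5^256 ≡ 674^2 = 454276 ≡ 816 (mod 3239)
5^512 ≡ 816^2 = 665856 ≡ 1861 (mod 3239)
5^1024 ≡ 1861^2 = 3463321 ≡ 830 (mod 3239)
5^2048 ≡ 830^2 = 688900 ≡ 2232 (mod 3239)
3238 = 2048 + 1024 + 128 + 32 + 4 + 2 in binary powers of 2.
So 5^3238 ≡ 2232 · 830 · 674 · 3173 · 625 · 25 ≡ 2770 (mod 3239).
Since 2770 ≠ 1, base 5 is a Fermat witness: 3239 is composite.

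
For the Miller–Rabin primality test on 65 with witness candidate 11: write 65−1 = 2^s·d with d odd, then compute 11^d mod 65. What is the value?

65 − 1 = 64 = 2^6 · 1, so d = 1.
11^1 ≡ 11 (mod 65)
1 = 1 in binary powers of 2.
So 11^1 ≡ 11 ≡ 11 (mod 65).
Squaring chain: 11 → 56 → 16 → 61 → 16 → 61; never reaches −1, so base 11 is a Miller–Rabin witness that 65 is composite.

11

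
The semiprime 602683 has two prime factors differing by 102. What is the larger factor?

Since p = q + 102, we have 602683 = q(q + 102), so q² + 102q − 602683 = 0.
Discriminant: 102² + 4·602683 = 10404 + 2410732 = 2421136; √2421136 = 1556.
q = (−102 + 1556)/2 = 727, and p = q + 102 = 829.
Check: 727 · 829 = 602683.

829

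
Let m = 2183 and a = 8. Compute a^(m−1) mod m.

2009

8^1 ≡ 8 (mod 2183)
8^2 ≡ 8^2 = 64 ≡ 64 (mod 2183)
8^4 ≡ 64^2 = 4096 ≡ 1913 (mod 2183)
8^8 ≡ 1913^2 = 3659569 ≡ 861 (mod 2183)
8^16 ≡ 861^2 = 741321 ≡ 1284 (mod 2183)
8^32 ≡ 1284^2 = 1648656 ≡ 491 (mod 2183)
8^64 ≡ 491^2 = 241081 ≡ 951 (mod 2183)
8^128 ≡ 951^2 = 904401 ≡ 639 (mod 2183)
8^256 ≡ 639^2 = 408321 ≡ 100 (mod 2183)
8^512 ≡ 100^2 = 10000 ≡ 1268 (mod 2183)
8^1024 ≡ 1268^2 = 1607824 ≡ 1136 (mod 2183)
8^2048 ≡ 1136^2 = 1290496 ≡ 343 (mod 2183)
2182 = 2048 + 128 + 4 + 2 in binary powers of 2.
So 8^2182 ≡ 343 · 639 · 1913 · 64 ≡ 2009 (mod 2183).
Since 2009 ≠ 1, base 8 is a Fermat witness: 2183 is composite.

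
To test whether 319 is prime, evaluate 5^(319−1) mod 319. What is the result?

5^1 ≡ 5 (mod 319)
5^2 ≡ 5^2 = 25 ≡ 25 (mod 319)
5^4 ≡ 25^2 = 625 ≡ 306 (mod 319)
5^8 ≡ 306^2 = 93636 ≡ 169 (mod 319)
5^16 ≡ 169^2 = 28561 ≡ 170 (mod 319)
5^32 ≡ 170^2 = 28900 ≡ 190 (mod 319)
5^64 ≡ 190^2 = 36100 ≡ 53 (mod 319)
5^128 ≡ 53^2 = 2809 ≡ 257 (mod 319)
5^256 ≡ 257^2 = 66049 ≡ 16 (mod 319)
318 = 256 + 32 + 16 + 8 + 4 + 2 in binary powers of 2.
So 5^318 ≡ 16 · 190 · 170 · 169 · 306 · 25 ≡ 136 (mod 319).
Since 136 ≠ 1, base 5 is a Fermat witness: 319 is composite.

136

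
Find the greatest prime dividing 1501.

79

1501 = 19 · 79
79 is prime.
So 1501 = 19 · 79; the largest prime factor is 79.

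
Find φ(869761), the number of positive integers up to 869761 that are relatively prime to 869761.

837312

Factor: 869761 = 43 · 113 · 179.
φ(869761) = (43−1) · (113−1) · (179−1) = 42 · 112 · 178 = 837312.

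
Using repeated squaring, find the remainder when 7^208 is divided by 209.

7^1 ≡ 7 (mod 209)
7^2 ≡ 7^2 = 49 ≡ 49 (mod 209)
7^4 ≡ 49^2 = 2401 ≡ 102 (mod 209)
7^8 ≡ 102^2 = 10404 ≡ 163 (mod 209)
7^16 ≡ 163^2 = 26569 ≡ 26 (mod 209)
7^32 ≡ 26^2 = 676 ≡ 49 (mod 209)
7^64 ≡ 49^2 = 2401 ≡ 102 (mod 209)
7^128 ≡ 102^2 = 10404 ≡ 163 (mod 209)
208 = 128 + 64 + 16 in binary powers of 2.
So 7^208 ≡ 163 · 102 · 26 ≡ 64 (mod 209).
Since 64 ≠ 1, base 7 is a Fermat witness: 209 is composite.

64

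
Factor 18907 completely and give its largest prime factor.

73

18907 = 7 · 2701
2701 = 37 · 73
73 is prime.
So 18907 = 7 · 37 · 73; the largest prime factor is 73.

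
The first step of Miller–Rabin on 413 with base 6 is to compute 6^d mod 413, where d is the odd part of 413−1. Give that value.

279

413 − 1 = 412 = 2^2 · 103, so d = 103.
6^1 ≡ 6 (mod 413)
6^2 ≡ 6^2 = 36 ≡ 36 (mod 413)
6^4 ≡ 36^2 = 1296 ≡ 57 (mod 413)
6^8 ≡ 57^2 = 3249 ≡ 358 (mod 413)
6^16 ≡ 358^2 = 128164 ≡ 134 (mod 413)
6^32 ≡ 134^2 = 17956 ≡ 197 (mod 413)
6^64 ≡ 197^2 = 38809 ≡ 400 (mod 413)
103 = 64 + 32 + 4 + 2 + 1 in binary powers of 2.
So 6^103 ≡ 400 · 197 · 57 · 36 · 6 ≡ 279 (mod 413).
Squaring chain: 279 → 197; never reaches −1, so base 6 is a Miller–Rabin witness that 413 is composite.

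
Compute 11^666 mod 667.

216

11^1 ≡ 11 (mod 667)
11^2 ≡ 11^2 = 121 ≡ 121 (mod 667)
11^4 ≡ 121^2 = 14641 ≡ 634 (mod 667)
11^8 ≡ 634^2 = 401956 ≡ 422 (mod 667)
11^16 ≡ 422^2 = 178084 ≡ 662 (mod 667)
11^32 ≡ 662^2 = 438244 ≡ 25 (mod 667)
11^64 ≡ 25^2 = 625 ≡ 625 (mod 667)
11^128 ≡ 625^2 = 390625 ≡ 430 (mod 667)
11^256 ≡ 430^2 = 184900 ≡ 141 (mod 667)
11^512 ≡ 141^2 = 19881 ≡ 538 (mod 667)
666 = 512 + 128 + 16 + 8 + 2 in binary powers of 2.
So 11^666 ≡ 538 · 430 · 662 · 422 · 121 ≡ 216 (mod 667).
Since 216 ≠ 1, base 11 is a Fermat witness: 667 is composite.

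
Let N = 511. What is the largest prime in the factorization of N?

511 = 7 · 73
73 is prime.
So 511 = 7 · 73; the largest prime factor is 73.

73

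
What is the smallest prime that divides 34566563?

34566563 is odd.
Digit sum 38, not divisible by 3.
Ends in 3: not divisible by 5.
7: 34566563 = 7·4938080 + 3
11: 34566563 = 11·3142414 + 9
13: 34566563 = 13·2658966 + 5
17: 34566563 = 17·2033327 + 4
19: 34566563 = 19·1819292 + 15
23: 34566563 = 23·1502894 + 1
29: 34566563 = 29·1191950 + 13
31: 34566563 = 31·1115050 + 13
37: 34566563 = 37·934231 + 16
41: 34566563 = 41·843086 + 37
43: 34566563 = 43·803873 + 24
47: 34566563 = 47·735458 + 37
53: 34566563 = 53·652199 + 16
59: 34566563 = 59·585873 + 56
61: 34566563 = 61·566664 + 59
67: 34566563 = 67·515918 + 57
71: 34566563 = 71·486853

71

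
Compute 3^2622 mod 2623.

680

3^1 ≡ 3 (mod 2623)
3^2 ≡ 3^2 = 9 ≡ 9 (mod 2623)
3^4 ≡ 9^2 = 81 ≡ 81 (mod 2623)
3^8 ≡ 81^2 = 6561 ≡ 1315 (mod 2623)
3^16 ≡ 1315^2 = 1729225 ≡ 668 (mod 2623)
3^32 ≡ 668^2 = 446224 ≡ 314 (mod 2623)
3^64 ≡ 314^2 = 98596 ≡ 1545 (mod 2623)
3^128 ≡ 1545^2 = 2387025 ≡ 95 (mod 2623)
3^256 ≡ 95^2 = 9025 ≡ 1156 (mod 2623)
3^512 ≡ 1156^2 = 1336336 ≡ 1229 (mod 2623)
3^1024 ≡ 1229^2 = 1510441 ≡ 2216 (mod 2623)
3^2048 ≡ 2216^2 = 4910656 ≡ 400 (mod 2623)
2622 = 2048 + 512 + 32 + 16 + 8 + 4 + 2 in binary powers of 2.
So 3^2622 ≡ 400 · 1229 · 314 · 668 · 1315 · 81 · 9 ≡ 680 (mod 2623).
Since 680 ≠ 1, base 3 is a Fermat witness: 2623 is composite.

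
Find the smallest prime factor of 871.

13

871 is odd.
Digit sum 16, not divisible by 3.
Ends in 1: not divisible by 5.
7: 871 = 7·124 + 3
11: 871 = 11·79 + 2
13: 871 = 13·67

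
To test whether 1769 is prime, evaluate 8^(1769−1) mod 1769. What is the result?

935

8^1 ≡ 8 (mod 1769)
8^2 ≡ 8^2 = 64 ≡ 64 (mod 1769)
8^4 ≡ 64^2 = 4096 ≡ 558 (mod 1769)
8^8 ≡ 558^2 = 311364 ≡ 20 (mod 1769)
8^16 ≡ 20^2 = 400 ≡ 400 (mod 1769)
8^32 ≡ 400^2 = 160000 ≡ 790 (mod 1769)
8^64 ≡ 790^2 = 624100 ≡ 1412 (mod 1769)
8^128 ≡ 1412^2 = 1993744 ≡ 81 (mod 1769)
8^256 ≡ 81^2 = 6561 ≡ 1254 (mod 1769)
8^512 ≡ 1254^2 = 1572516 ≡ 1644 (mod 1769)
8^1024 ≡ 1644^2 = 2702736 ≡ 1473 (mod 1769)
1768 = 1024 + 512 + 128 + 64 + 32 + 8 in binary powers of 2.
So 8^1768 ≡ 1473 · 1644 · 81 · 1412 · 790 · 20 ≡ 935 (mod 1769).
Since 935 ≠ 1, base 8 is a Fermat witness: 1769 is composite.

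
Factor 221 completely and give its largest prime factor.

17

221 = 13 · 17
17 is prime.
So 221 = 13 · 17; the largest prime factor is 17.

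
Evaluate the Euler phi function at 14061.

Factor: 14061 = 3 · 43 · 109.
φ(14061) = (3−1) · (43−1) · (109−1) = 2 · 42 · 108 = 9072.

9072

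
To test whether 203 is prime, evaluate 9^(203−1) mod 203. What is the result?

9^1 ≡ 9 (mod 203)
9^2 ≡ 9^2 = 81 ≡ 81 (mod 203)
9^4 ≡ 81^2 = 6561 ≡ 65 (mod 203)
9^8 ≡ 65^2 = 4225 ≡ 165 (mod 203)
9^16 ≡ 165^2 = 27225 ≡ 23 (mod 203)
9^32 ≡ 23^2 = 529 ≡ 123 (mod 203)
9^64 ≡ 123^2 = 15129 ≡ 107 (mod 203)
9^128 ≡ 107^2 = 11449 ≡ 81 (mod 203)
202 = 128 + 64 + 8 + 2 in binary powers of 2.
So 9^202 ≡ 81 · 107 · 165 · 81 ≡ 16 (mod 203).
Since 16 ≠ 1, base 9 is a Fermat witness: 203 is composite.

16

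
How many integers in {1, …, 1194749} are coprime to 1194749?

1161216

Factor: 1194749 = 97 · 109 · 113.
φ(1194749) = (97−1) · (109−1) · (113−1) = 96 · 108 · 112 = 1161216.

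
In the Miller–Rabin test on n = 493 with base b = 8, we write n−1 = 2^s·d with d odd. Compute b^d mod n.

493 − 1 = 492 = 2^2 · 123, so d = 123.
8^1 ≡ 8 (mod 493)
8^2 ≡ 8^2 = 64 ≡ 64 (mod 493)
8^4 ≡ 64^2 = 4096 ≡ 152 (mod 493)
8^8 ≡ 152^2 = 23104 ≡ 426 (mod 493)
8^16 ≡ 426^2 = 181476 ≡ 52 (mod 493)
8^32 ≡ 52^2 = 2704 ≡ 239 (mod 493)
8^64 ≡ 239^2 = 57121 ≡ 426 (mod 493)
123 = 64 + 32 + 16 + 8 + 2 + 1 in binary powers of 2.
So 8^123 ≡ 426 · 239 · 52 · 426 · 64 · 8 ≡ 206 (mod 493).
Squaring chain: 206 → 38; never reaches −1, so base 8 is a Miller–Rabin witness that 493 is composite.

206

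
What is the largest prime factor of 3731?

41

3731 = 7 · 533
533 = 13 · 41
41 is prime.
So 3731 = 7 · 13 · 41; the largest prime factor is 41.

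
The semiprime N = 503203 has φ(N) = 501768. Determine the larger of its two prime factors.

φ(n) = (p−1)(q−1) = n − (p+q) + 1, so p + q = 503203 − 501768 + 1 = 1436.
p and q are the roots of t² − 1436t + 503203 = 0.
Discriminant: 1436² − 4·503203 = 2062096 − 2012812 = 49284; √49284 = 222.
q = (1436 − 222)/2 = 607, p = (1436 + 222)/2 = 829.
Check: 607 · 829 = 503203.

829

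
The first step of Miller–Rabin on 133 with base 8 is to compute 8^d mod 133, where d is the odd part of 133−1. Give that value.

113

133 − 1 = 132 = 2^2 · 33, so d = 33.
8^1 ≡ 8 (mod 133)
8^2 ≡ 8^2 = 64 ≡ 64 (mod 133)
8^4 ≡ 64^2 = 4096 ≡ 106 (mod 133)
8^8 ≡ 106^2 = 11236 ≡ 64 (mod 133)
8^16 ≡ 64^2 = 4096 ≡ 106 (mod 133)
8^32 ≡ 106^2 = 11236 ≡ 64 (mod 133)
33 = 32 + 1 in binary powers of 2.
So 8^33 ≡ 64 · 8 ≡ 113 (mod 133).
Squaring chain: 113 → 1; never reaches −1, so base 8 is a Miller–Rabin witness that 133 is composite.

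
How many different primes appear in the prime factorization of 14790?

5

14790 = 2 · 7395
7395 = 3 · 2465
2465 = 5 · 493
493 = 17 · 29
14790 = 2 · 3 · 5 · 17 · 29, which has 5 distinct prime factors.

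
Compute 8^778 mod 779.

353

8^1 ≡ 8 (mod 779)
8^2 ≡ 8^2 = 64 ≡ 64 (mod 779)
8^4 ≡ 64^2 = 4096 ≡ 201 (mod 779)
8^8 ≡ 201^2 = 40401 ≡ 672 (mod 779)
8^16 ≡ 672^2 = 451584 ≡ 543 (mod 779)
8^32 ≡ 543^2 = 294849 ≡ 387 (mod 779)
8^64 ≡ 387^2 = 149769 ≡ 201 (mod 779)
8^128 ≡ 201^2 = 40401 ≡ 672 (mod 779)
8^256 ≡ 672^2 = 451584 ≡ 543 (mod 779)
8^512 ≡ 543^2 = 294849 ≡ 387 (mod 779)
778 = 512 + 256 + 8 + 2 in binary powers of 2.
So 8^778 ≡ 387 · 543 · 672 · 64 ≡ 353 (mod 779).
Since 353 ≠ 1, base 8 is a Fermat witness: 779 is composite.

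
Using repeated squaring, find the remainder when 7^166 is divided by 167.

7^1 ≡ 7 (mod 167)
7^2 ≡ 7^2 = 49 ≡ 49 (mod 167)
7^4 ≡ 49^2 = 2401 ≡ 63 (mod 167)
7^8 ≡ 63^2 = 3969 ≡ 128 (mod 167)
7^16 ≡ 128^2 = 16384 ≡ 18 (mod 167)
7^32 ≡ 18^2 = 324 ≡ 157 (mod 167)
7^64 ≡ 157^2 = 24649 ≡ 100 (mod 167)
7^128 ≡ 100^2 = 10000 ≡ 147 (mod 167)
166 = 128 + 32 + 4 + 2 in binary powers of 2.
So 7^166 ≡ 147 · 157 · 63 · 49 ≡ 1 (mod 167).
Since the result is 1, base 7 gives no evidence that 167 is composite.

1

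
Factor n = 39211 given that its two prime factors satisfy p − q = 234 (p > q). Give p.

347

Since p = q + 234, we have 39211 = q(q + 234), so q² + 234q − 39211 = 0.
Discriminant: 234² + 4·39211 = 54756 + 156844 = 211600; √211600 = 460.
q = (−234 + 460)/2 = 113, and p = q + 234 = 347.
Check: 113 · 347 = 39211.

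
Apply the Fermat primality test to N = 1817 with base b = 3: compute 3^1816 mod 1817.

762

3^1 ≡ 3 (mod 1817)
3^2 ≡ 3^2 = 9 ≡ 9 (mod 1817)
3^4 ≡ 9^2 = 81 ≡ 81 (mod 1817)
3^8 ≡ 81^2 = 6561 ≡ 1110 (mod 1817)
3^16 ≡ 1110^2 = 1232100 ≡ 174 (mod 1817)
3^32 ≡ 174^2 = 30276 ≡ 1204 (mod 1817)
3^64 ≡ 1204^2 = 1449616 ≡ 1467 (mod 1817)
3^128 ≡ 1467^2 = 2152089 ≡ 761 (mod 1817)
3^256 ≡ 761^2 = 579121 ≡ 1315 (mod 1817)
3^512 ≡ 1315^2 = 1729225 ≡ 1258 (mod 1817)
3^1024 ≡ 1258^2 = 1582564 ≡ 1774 (mod 1817)
1816 = 1024 + 512 + 256 + 16 + 8 in binary powers of 2.
So 3^1816 ≡ 1774 · 1258 · 1315 · 174 · 1110 ≡ 762 (mod 1817).
Since 762 ≠ 1, base 3 is a Fermat witness: 1817 is composite.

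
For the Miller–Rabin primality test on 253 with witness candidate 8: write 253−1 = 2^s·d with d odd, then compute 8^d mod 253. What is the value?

253 − 1 = 252 = 2^2 · 63, so d = 63.
8^1 ≡ 8 (mod 253)
8^2 ≡ 8^2 = 64 ≡ 64 (mod 253)
8^4 ≡ 64^2 = 4096 ≡ 48 (mod 253)
8^8 ≡ 48^2 = 2304 ≡ 27 (mod 253)
8^16 ≡ 27^2 = 729 ≡ 223 (mod 253)
8^32 ≡ 223^2 = 49729 ≡ 141 (mod 253)
63 = 32 + 16 + 8 + 4 + 2 + 1 in binary powers of 2.
So 8^63 ≡ 141 · 223 · 27 · 48 · 64 · 8 ≡ 50 (mod 253).
Squaring chain: 50 → 223; never reaches −1, so base 8 is a Miller–Rabin witness that 253 is composite.

50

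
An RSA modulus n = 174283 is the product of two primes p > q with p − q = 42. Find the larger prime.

439

Since p = q + 42, we have 174283 = q(q + 42), so q² + 42q − 174283 = 0.
Discriminant: 42² + 4·174283 = 1764 + 697132 = 698896; √698896 = 836.
q = (−42 + 836)/2 = 397, and p = q + 42 = 439.
Check: 397 · 439 = 174283.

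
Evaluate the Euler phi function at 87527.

Factor: 87527 = 11 · 73 · 109.
φ(87527) = (11−1) · (73−1) · (109−1) = 10 · 72 · 108 = 77760.

77760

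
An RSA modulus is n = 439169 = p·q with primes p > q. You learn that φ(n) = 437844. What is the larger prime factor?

φ(n) = (p−1)(q−1) = n − (p+q) + 1, so p + q = 439169 − 437844 + 1 = 1326.
p and q are the roots of t² − 1326t + 439169 = 0.
Discriminant: 1326² − 4·439169 = 1758276 − 1756676 = 1600; √1600 = 40.
q = (1326 − 40)/2 = 643, p = (1326 + 40)/2 = 683.
Check: 643 · 683 = 439169.

683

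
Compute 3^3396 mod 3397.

2343

3^1 ≡ 3 (mod 3397)
3^2 ≡ 3^2 = 9 ≡ 9 (mod 3397)
3^4 ≡ 9^2 = 81 ≡ 81 (mod 3397)
3^8 ≡ 81^2 = 6561 ≡ 3164 (mod 3397)
3^16 ≡ 3164^2 = 10010896 ≡ 3334 (mod 3397)
3^32 ≡ 3334^2 = 11115556 ≡ 572 (mod 3397)
3^64 ≡ 572^2 = 327184 ≡ 1072 (mod 3397)
3^128 ≡ 1072^2 = 1149184 ≡ 998 (mod 3397)
3^256 ≡ 998^2 = 996004 ≡ 683 (mod 3397)
3^512 ≡ 683^2 = 466489 ≡ 1100 (mod 3397)
3^1024 ≡ 1100^2 = 1210000 ≡ 668 (mod 3397)
3^2048 ≡ 668^2 = 446224 ≡ 1217 (mod 3397)
3396 = 2048 + 1024 + 256 + 64 + 4 in binary powers of 2.
So 3^3396 ≡ 1217 · 668 · 683 · 1072 · 81 ≡ 2343 (mod 3397).
Since 2343 ≠ 1, base 3 is a Fermat witness: 3397 is composite.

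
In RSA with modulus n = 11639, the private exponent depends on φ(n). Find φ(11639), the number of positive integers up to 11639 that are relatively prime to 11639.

Factor: 11639 = 103 · 113.
φ(11639) = (103−1) · (113−1) = 102 · 112 = 11424.

11424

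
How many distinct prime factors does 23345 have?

23345 = 5 · 4669
4669 = 7 · 667
667 = 23 · 29
23345 = 5 · 7 · 23 · 29, which has 4 distinct prime factors.

4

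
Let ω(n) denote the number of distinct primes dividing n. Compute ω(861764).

5

861764 = 2^2 · 215441
215441 = 17 · 12673
12673 = 19 · 667
667 = 23 · 29
861764 = 2^2 · 17 · 19 · 23 · 29, which has 5 distinct prime factors.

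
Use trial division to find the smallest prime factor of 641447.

23

641447 is odd.
Digit sum 26, not divisible by 3.
Ends in 7: not divisible by 5.
7: 641447 = 7·91635 + 2
11: 641447 = 11·58313 + 4
13: 641447 = 13·49342 + 1
17: 641447 = 17·37732 + 3
19: 641447 = 19·33760 + 7
23: 641447 = 23·27889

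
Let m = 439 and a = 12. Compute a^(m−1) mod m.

12^1 ≡ 12 (mod 439)
12^2 ≡ 12^2 = 144 ≡ 144 (mod 439)
12^4 ≡ 144^2 = 20736 ≡ 103 (mod 439)
12^8 ≡ 103^2 = 10609 ≡ 73 (mod 439)
12^16 ≡ 73^2 = 5329 ≡ 61 (mod 439)
12^32 ≡ 61^2 = 3721 ≡ 209 (mod 439)
12^64 ≡ 209^2 = 43681 ≡ 220 (mod 439)
12^128 ≡ 220^2 = 48400 ≡ 110 (mod 439)
12^256 ≡ 110^2 = 12100 ≡ 247 (mod 439)
438 = 256 + 128 + 32 + 16 + 4 + 2 in binary powers of 2.
So 12^438 ≡ 247 · 110 · 209 · 61 · 103 · 144 ≡ 1 (mod 439).
Since the result is 1, base 12 gives no evidence that 439 is composite.

1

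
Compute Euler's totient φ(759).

Factor: 759 = 3 · 11 · 23.
φ(759) = (3−1) · (11−1) · (23−1) = 2 · 10 · 22 = 440.

440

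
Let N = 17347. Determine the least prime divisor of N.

11

17347 is odd.
Digit sum 22, not divisible by 3.
Ends in 7: not divisible by 5.
7: 17347 = 7·2478 + 1
11: 17347 = 11·1577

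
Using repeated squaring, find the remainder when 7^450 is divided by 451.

419

7^1 ≡ 7 (mod 451)
7^2 ≡ 7^2 = 49 ≡ 49 (mod 451)
7^4 ≡ 49^2 = 2401 ≡ 146 (mod 451)
7^8 ≡ 146^2 = 21316 ≡ 119 (mod 451)
7^16 ≡ 119^2 = 14161 ≡ 180 (mod 451)
7^32 ≡ 180^2 = 32400 ≡ 379 (mod 451)
7^64 ≡ 379^2 = 143641 ≡ 223 (mod 451)
7^128 ≡ 223^2 = 49729 ≡ 119 (mod 451)
7^256 ≡ 119^2 = 14161 ≡ 180 (mod 451)
450 = 256 + 128 + 64 + 2 in binary powers of 2.
So 7^450 ≡ 180 · 119 · 223 · 49 ≡ 419 (mod 451).
Since 419 ≠ 1, base 7 is a Fermat witness: 451 is composite.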